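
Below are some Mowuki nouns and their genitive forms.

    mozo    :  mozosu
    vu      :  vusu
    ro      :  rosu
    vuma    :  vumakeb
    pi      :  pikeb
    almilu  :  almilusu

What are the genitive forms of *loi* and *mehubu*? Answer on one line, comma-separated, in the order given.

Looking at the last vowel of each stem: -su when the last vowel of the stem is a rounded vowel (*mozo*, *vu*, *ro*, *almilu*); -keb when the last vowel of the stem is an unrounded vowel (*vuma*, *pi*).
Since the last vowel of *loi* is /i/ (an unrounded vowel), it takes -keb, giving *loikeb*.
The last vowel of *mehubu* is /u/, which is a rounded vowel, so the suffix is -su, giving *mehubusu*.

loikeb, mehubusu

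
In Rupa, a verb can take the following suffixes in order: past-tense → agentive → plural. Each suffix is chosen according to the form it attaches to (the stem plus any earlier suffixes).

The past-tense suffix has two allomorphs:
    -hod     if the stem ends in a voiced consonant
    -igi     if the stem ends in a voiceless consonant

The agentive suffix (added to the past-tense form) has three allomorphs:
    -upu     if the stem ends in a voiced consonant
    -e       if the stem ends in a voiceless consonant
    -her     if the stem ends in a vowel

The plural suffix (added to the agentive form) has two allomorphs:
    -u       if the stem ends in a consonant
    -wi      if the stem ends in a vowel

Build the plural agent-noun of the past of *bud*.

budhodupuwi

*bud* — final consonant /d/ (voiced) → -hod → *budhod*.
Since the final sound of the past-tense form *budhod* is /d/ (a voiced consonant), it takes -upu, giving *budhodupu*.
Since the final sound of the agentive form *budhodupu* is /u/ (a vowel), it takes -wi, giving *budhodupuwi*.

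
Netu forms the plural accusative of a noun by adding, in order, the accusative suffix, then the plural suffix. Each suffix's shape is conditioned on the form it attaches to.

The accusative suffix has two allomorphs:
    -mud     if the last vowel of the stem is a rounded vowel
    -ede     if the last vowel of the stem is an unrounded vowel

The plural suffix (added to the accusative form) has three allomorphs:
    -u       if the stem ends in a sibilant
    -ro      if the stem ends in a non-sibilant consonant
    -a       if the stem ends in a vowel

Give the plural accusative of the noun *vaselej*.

The last vowel of *vaselej* is /e/, which is an unrounded vowel, so the accusative suffix is -ede, giving *vaselejede*.
The final sound of the accusative form *vaselejede* is /e/, which is a vowel, so the plural suffix is -a, giving *vaselejedea*.

vaselejedea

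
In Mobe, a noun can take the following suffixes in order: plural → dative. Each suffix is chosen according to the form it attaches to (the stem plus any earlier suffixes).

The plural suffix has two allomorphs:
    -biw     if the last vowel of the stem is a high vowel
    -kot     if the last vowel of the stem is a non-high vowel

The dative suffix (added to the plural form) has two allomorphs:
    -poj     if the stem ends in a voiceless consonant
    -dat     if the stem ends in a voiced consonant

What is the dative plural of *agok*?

*agok*: last vowel = /o/, a non-high vowel → -kot → *agokkot*.
The plural form *agokkot* — final consonant /t/ (voiceless) → -poj → *agokkotpoj*.

agokkotpoj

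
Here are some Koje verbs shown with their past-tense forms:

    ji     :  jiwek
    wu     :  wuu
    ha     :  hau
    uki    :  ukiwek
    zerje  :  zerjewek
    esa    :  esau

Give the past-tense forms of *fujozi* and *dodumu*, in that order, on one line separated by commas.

fujoziwek, dodumuu

The pattern is front/back vowel harmony: -wek when the last vowel of the stem is a front vowel (*ji*, *uki*, *zerje*); -u when the last vowel of the stem is a back vowel (*wu*, *ha*, *esa*).
*fujozi*: last vowel = /i/, a front vowel → -wek → *fujoziwek*.
*dodumu*: last vowel = /u/, a back vowel → -u → *dodumuu*.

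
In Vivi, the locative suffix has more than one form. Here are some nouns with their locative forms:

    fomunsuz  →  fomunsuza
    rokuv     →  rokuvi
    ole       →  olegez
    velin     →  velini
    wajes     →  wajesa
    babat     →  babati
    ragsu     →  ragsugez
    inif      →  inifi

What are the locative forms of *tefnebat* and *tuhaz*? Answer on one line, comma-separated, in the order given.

The alternation tracks the final sound of the stem — -a when the stem ends in a sibilant (*fomunsuz*, *wajes*); -i when the stem ends in a non-sibilant consonant (*rokuv*, *velin*, *babat*, *inif*); -gez when the stem ends in a vowel (*ole*, *ragsu*).
*tefnebat*: final sound = /t/, a non-sibilant consonant → -i → *tefnebati*.
*tuhaz* — final sound /z/ (a sibilant) → -a → *tuhaza*.

tefnebati, tuhaza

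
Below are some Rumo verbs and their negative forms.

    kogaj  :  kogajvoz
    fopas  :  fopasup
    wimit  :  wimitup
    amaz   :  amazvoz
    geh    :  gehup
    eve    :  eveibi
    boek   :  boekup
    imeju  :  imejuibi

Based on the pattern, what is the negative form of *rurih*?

The pattern is voicing of the final sound: -up when the stem ends in a voiceless consonant (*fopas*, *wimit*, *geh*, *boek*); -voz when the stem ends in a voiced consonant (*kogaj*, *amaz*); -ibi when the stem ends in a vowel (*eve*, *imeju*).
*rurih* — final sound /h/ (a voiceless consonant) → -up → *rurihup*.

rurihup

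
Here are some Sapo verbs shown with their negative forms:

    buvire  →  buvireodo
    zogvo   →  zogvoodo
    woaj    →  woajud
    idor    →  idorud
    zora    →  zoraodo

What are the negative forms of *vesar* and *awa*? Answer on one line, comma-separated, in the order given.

vesarud, awaodo

Looking at the final sound of each stem: -ud when the stem ends in a consonant (*woaj*, *idor*); -odo when the stem ends in a vowel (*buvire*, *zogvo*, *zora*).
The final sound of *vesar* is /r/, which is a consonant, so the suffix is -ud, giving *vesarud*.
*awa* — final sound /a/ (a vowel) → -odo → *awaodo*.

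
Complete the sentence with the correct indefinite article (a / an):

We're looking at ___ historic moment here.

The indefinite article is chosen by the initial *sound* of the following word, not its spelling.
*historic* begins with the sound /h/ (h is pronounced in standard usage) — a consonant sound.
So the article is *a*: We're looking at a historic moment here.

a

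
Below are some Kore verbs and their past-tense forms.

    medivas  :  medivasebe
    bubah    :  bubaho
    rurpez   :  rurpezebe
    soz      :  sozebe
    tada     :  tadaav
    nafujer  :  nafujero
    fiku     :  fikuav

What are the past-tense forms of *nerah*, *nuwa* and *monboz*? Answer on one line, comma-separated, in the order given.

neraho, nuwaav, monbozebe

The alternation tracks the final sound of the stem — -ebe when the stem ends in a sibilant (*medivas*, *rurpez*, *soz*); -o when the stem ends in a non-sibilant consonant (*bubah*, *nafujer*); -av when the stem ends in a vowel (*tada*, *fiku*).
The final sound of *nerah* is /h/, which is a non-sibilant consonant, so the suffix is -o, giving *neraho*.
*nuwa* — final sound /a/ (a vowel) → -av → *nuwaav*.
*monboz* — final sound /z/ (a sibilant) → -ebe → *monbozebe*.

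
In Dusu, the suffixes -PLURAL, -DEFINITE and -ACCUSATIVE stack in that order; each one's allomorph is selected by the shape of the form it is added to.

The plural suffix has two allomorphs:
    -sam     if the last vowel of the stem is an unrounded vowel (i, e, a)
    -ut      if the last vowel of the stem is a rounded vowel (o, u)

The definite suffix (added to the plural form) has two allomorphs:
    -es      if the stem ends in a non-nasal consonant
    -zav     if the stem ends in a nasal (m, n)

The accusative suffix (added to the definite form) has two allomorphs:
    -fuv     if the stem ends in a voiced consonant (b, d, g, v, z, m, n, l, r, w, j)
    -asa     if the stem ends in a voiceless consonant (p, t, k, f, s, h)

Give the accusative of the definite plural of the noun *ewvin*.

*ewvin*: last vowel = /i/, an unrounded vowel → -sam → *ewvinsam*.
The plural form *ewvinsam* — final consonant /m/ (a nasal) → -zav → *ewvinsamzav*.
Since the final consonant of the definite form *ewvinsamzav* is /v/ (voiced), it takes -fuv, giving *ewvinsamzavfuv*.

ewvinsamzavfuv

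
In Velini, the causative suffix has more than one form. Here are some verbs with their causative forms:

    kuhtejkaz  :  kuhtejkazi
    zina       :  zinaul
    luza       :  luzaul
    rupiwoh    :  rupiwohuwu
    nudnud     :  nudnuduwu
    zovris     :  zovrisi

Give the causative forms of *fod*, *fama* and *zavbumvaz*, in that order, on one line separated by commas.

foduwu, famaul, zavbumvazi

The alternation tracks the final sound of the stem — -i when the stem ends in a sibilant (*kuhtejkaz*, *zovris*); -uwu when the stem ends in a non-sibilant consonant (*rupiwoh*, *nudnud*); -ul when the stem ends in a vowel (*zina*, *luza*).
Since the final sound of *fod* is /d/ (a non-sibilant consonant), it takes -uwu, giving *foduwu*.
*fama* — final sound /a/ (a vowel) → -ul → *famaul*.
The final sound of *zavbumvaz* is /z/, which is a sibilant, so the suffix is -i, giving *zavbumvazi*.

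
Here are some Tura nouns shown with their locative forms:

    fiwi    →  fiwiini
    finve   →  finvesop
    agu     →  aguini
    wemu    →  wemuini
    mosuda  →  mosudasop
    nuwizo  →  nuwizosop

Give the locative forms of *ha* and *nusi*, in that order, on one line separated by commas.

The suffix is conditioned by the last vowel: -ini when the last vowel of the stem is a high vowel (*fiwi*, *agu*, *wemu*); -sop when the last vowel of the stem is a non-high vowel (*finve*, *mosuda*, *nuwizo*).
Since the last vowel of *ha* is /a/ (a non-high vowel), it takes -sop, giving *hasop*.
*nusi*: last vowel = /i/, a high vowel → -ini → *nusiini*.

hasop, nusiini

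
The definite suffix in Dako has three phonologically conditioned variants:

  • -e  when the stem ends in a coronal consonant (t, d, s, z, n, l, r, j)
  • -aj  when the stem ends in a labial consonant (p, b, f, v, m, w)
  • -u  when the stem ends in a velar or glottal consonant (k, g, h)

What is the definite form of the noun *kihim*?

The final consonant of *kihim* is /m/, which is labial, so the suffix is -aj, giving *kihimaj*.

kihimaj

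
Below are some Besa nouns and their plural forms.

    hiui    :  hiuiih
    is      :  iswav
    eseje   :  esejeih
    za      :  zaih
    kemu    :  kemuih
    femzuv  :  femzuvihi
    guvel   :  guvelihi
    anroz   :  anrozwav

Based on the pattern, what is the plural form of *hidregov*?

hidregovihi

The alternation tracks the final sound of the stem — -wav when the stem ends in a sibilant (*is*, *anroz*); -ihi when the stem ends in a non-sibilant consonant (*femzuv*, *guvel*); -ih when the stem ends in a vowel (*hiui*, *eseje*, *za*, *kemu*).
*hidregov*: final sound = /v/, a non-sibilant consonant → -ihi → *hidregovihi*.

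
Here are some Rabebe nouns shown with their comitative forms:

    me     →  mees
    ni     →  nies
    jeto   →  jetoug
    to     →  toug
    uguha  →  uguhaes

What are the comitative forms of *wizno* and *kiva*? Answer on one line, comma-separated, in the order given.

The suffix is conditioned by the last vowel: -ug when the last vowel of the stem is a rounded vowel (*jeto*, *to*); -es when the last vowel of the stem is an unrounded vowel (*me*, *ni*, *uguha*).
Since the last vowel of *wizno* is /o/ (a rounded vowel), it takes -ug, giving *wiznoug*.
*kiva* — last vowel /a/ (an unrounded vowel) → -es → *kivaes*.

wiznoug, kivaes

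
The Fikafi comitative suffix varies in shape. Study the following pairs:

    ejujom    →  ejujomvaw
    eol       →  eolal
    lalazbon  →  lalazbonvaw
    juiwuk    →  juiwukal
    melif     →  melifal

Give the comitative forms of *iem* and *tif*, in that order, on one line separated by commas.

The pattern is nasality of the final consonant: -vaw when the stem ends in a nasal (*ejujom*, *lalazbon*); -al when the stem ends in a non-nasal consonant (*eol*, *juiwuk*, *melif*).
*iem* — final consonant /m/ (a nasal) → -vaw → *iemvaw*.
*tif*: final consonant = /f/, non-nasal → -al → *tifal*.

iemvaw, tifal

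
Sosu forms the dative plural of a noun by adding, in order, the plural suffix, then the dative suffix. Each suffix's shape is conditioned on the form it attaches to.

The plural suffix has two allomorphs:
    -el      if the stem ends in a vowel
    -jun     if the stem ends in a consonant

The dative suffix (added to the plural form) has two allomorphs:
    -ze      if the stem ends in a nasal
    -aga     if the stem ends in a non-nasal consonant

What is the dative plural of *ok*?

Since the final sound of *ok* is /k/ (a consonant), it takes -jun, giving *okjun*.
The plural form *okjun*: final consonant = /n/, a nasal → -ze → *okjunze*.

okjunze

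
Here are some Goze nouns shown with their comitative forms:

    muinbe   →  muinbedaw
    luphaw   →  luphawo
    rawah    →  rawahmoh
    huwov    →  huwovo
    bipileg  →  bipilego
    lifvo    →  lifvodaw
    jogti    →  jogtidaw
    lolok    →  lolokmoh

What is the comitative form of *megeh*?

megehmoh

The alternation tracks the final sound of the stem — -moh when the stem ends in a voiceless consonant (*rawah*, *lolok*); -o when the stem ends in a voiced consonant (*luphaw*, *huwov*, *bipileg*); -daw when the stem ends in a vowel (*muinbe*, *lifvo*, *jogti*).
Since the final sound of *megeh* is /h/ (a voiceless consonant), it takes -moh, giving *megehmoh*.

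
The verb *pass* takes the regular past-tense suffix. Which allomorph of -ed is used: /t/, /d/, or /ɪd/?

/t/

The stem *pass* ends in a voiceless consonant other than /t/.
The -ed suffix is realized as /ɪd/ after /t, d/; as /t/ after other voiceless consonants; and as /d/ after other voiced sounds.
So -ed on *pass* is pronounced /t/.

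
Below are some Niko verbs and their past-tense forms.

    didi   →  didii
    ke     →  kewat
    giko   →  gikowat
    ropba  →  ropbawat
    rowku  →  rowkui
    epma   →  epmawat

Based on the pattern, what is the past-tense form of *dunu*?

The alternation tracks the last vowel of the stem — -i when the last vowel of the stem is a high vowel (*didi*, *rowku*); -wat when the last vowel of the stem is a non-high vowel (*ke*, *giko*, *ropba*, *epma*).
*dunu* — last vowel /u/ (a high vowel) → -i → *dunui*.

dunui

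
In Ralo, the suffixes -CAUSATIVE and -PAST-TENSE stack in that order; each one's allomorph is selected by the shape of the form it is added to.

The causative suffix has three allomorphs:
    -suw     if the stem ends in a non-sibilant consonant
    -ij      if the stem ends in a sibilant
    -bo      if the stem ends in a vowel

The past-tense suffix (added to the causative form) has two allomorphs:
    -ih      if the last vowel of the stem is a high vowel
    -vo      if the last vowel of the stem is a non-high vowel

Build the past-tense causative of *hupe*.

*hupe*: final sound = /e/, a vowel → -bo → *hupebo*.
The causative form *hupebo*: last vowel = /o/, a non-high vowel → -vo → *hupebovo*.

hupebovo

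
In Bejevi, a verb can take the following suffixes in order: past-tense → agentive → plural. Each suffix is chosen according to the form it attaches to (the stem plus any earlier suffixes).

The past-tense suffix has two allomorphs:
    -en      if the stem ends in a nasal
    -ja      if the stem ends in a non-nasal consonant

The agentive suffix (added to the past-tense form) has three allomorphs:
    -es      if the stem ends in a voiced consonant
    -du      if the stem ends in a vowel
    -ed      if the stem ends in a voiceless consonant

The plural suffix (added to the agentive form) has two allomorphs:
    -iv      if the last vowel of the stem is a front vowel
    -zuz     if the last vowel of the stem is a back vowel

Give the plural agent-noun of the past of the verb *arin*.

Since the final consonant of *arin* is /n/ (a nasal), it takes -en, giving *arinen*.
The final sound of the past-tense form *arinen* is /n/, which is a voiced consonant, so the agentive suffix is -es, giving *arinenes*.
The agentive form *arinenes*: last vowel = /e/, a front vowel → -iv → *arinenesiv*.

arinenesiv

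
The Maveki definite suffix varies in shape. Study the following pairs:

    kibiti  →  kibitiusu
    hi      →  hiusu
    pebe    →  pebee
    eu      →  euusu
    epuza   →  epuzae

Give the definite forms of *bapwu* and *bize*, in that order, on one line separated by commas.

The pattern is height harmony: -usu when the last vowel of the stem is a high vowel (*kibiti*, *hi*, *eu*); -e when the last vowel of the stem is a non-high vowel (*pebe*, *epuza*).
*bapwu*: last vowel = /u/, a high vowel → -usu → *bapwuusu*.
Since the last vowel of *bize* is /e/ (a non-high vowel), it takes -e, giving *bizee*.

bapwuusu, bizee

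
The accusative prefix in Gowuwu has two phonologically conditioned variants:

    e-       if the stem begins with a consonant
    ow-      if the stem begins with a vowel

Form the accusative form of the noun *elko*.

owelko

*elko*: first sound = /e/, a vowel → ow- → *owelko*.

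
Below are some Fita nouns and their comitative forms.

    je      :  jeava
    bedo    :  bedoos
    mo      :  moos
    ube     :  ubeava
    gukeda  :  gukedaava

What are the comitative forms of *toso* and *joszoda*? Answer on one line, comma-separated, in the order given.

The pattern is rounding harmony: -os when the last vowel of the stem is a rounded vowel (*bedo*, *mo*); -ava when the last vowel of the stem is an unrounded vowel (*je*, *ube*, *gukeda*).
The last vowel of *toso* is /o/, which is a rounded vowel, so the suffix is -os, giving *tosoos*.
Since the last vowel of *joszoda* is /a/ (an unrounded vowel), it takes -ava, giving *joszodaava*.

tosoos, joszodaava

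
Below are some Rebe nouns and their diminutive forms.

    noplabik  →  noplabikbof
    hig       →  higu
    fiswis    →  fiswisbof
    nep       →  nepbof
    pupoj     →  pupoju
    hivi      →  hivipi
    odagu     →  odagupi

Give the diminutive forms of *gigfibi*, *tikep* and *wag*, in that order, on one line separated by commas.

The pattern is voicing of the final sound: -bof when the stem ends in a voiceless consonant (*noplabik*, *fiswis*, *nep*); -u when the stem ends in a voiced consonant (*hig*, *pupoj*); -pi when the stem ends in a vowel (*hivi*, *odagu*).
*gigfibi* — final sound /i/ (a vowel) → -pi → *gigfibipi*.
Since the final sound of *tikep* is /p/ (a voiceless consonant), it takes -bof, giving *tikepbof*.
*wag* — final sound /g/ (a voiced consonant) → -u → *wagu*.

gigfibipi, tikepbof, wagu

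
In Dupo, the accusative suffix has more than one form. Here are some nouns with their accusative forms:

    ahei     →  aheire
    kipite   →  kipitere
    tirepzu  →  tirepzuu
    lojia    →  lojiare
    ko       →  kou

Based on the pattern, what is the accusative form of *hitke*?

The alternation tracks the last vowel of the stem — -u when the last vowel of the stem is a rounded vowel (*tirepzu*, *ko*); -re when the last vowel of the stem is an unrounded vowel (*ahei*, *kipite*, *lojia*).
Since the last vowel of *hitke* is /e/ (an unrounded vowel), it takes -re, giving *hitkere*.

hitkere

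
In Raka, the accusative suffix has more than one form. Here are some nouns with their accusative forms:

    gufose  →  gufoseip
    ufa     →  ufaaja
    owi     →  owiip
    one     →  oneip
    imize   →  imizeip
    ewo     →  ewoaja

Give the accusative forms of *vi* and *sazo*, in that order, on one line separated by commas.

The suffix is conditioned by the last vowel: -ip when the last vowel of the stem is a front vowel (*gufose*, *owi*, *one*, *imize*); -aja when the last vowel of the stem is a back vowel (*ufa*, *ewo*).
The last vowel of *vi* is /i/, which is a front vowel, so the suffix is -ip, giving *viip*.
*sazo*: last vowel = /o/, a back vowel → -aja → *sazoaja*.

viip, sazoaja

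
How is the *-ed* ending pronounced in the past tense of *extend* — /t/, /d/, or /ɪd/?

The stem *extend* ends in /t/ or /d/.
The -ed suffix is realized as /ɪd/ after /t, d/; as /t/ after other voiceless consonants; and as /d/ after other voiced sounds.
So -ed on *extend* is pronounced /ɪd/.

/ɪd/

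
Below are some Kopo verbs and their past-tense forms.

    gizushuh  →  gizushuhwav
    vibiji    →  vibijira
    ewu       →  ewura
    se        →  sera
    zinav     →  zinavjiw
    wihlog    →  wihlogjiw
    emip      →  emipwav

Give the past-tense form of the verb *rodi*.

rodira

The suffix is conditioned by the final sound: -wav when the stem ends in a voiceless consonant (*gizushuh*, *emip*); -jiw when the stem ends in a voiced consonant (*zinav*, *wihlog*); -ra when the stem ends in a vowel (*vibiji*, *ewu*, *se*).
*rodi* — final sound /i/ (a vowel) → -ra → *rodira*.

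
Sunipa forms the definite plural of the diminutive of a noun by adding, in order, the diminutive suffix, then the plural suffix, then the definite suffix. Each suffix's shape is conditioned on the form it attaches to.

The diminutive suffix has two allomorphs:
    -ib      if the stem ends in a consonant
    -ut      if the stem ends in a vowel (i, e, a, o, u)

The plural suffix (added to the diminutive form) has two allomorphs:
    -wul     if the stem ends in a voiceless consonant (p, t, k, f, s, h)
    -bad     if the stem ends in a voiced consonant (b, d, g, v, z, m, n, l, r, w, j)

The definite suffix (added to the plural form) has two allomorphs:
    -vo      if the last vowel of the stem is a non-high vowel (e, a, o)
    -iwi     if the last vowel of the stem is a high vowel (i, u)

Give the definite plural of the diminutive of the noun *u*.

The final sound of *u* is /u/, which is a vowel, so the diminutive suffix is -ut, giving *uut*.
The diminutive form *uut*: final consonant = /t/, voiceless → -wul → *uutwul*.
The plural form *uutwul* — last vowel /u/ (a high vowel) → -iwi → *uutwuliwi*.

uutwuliwi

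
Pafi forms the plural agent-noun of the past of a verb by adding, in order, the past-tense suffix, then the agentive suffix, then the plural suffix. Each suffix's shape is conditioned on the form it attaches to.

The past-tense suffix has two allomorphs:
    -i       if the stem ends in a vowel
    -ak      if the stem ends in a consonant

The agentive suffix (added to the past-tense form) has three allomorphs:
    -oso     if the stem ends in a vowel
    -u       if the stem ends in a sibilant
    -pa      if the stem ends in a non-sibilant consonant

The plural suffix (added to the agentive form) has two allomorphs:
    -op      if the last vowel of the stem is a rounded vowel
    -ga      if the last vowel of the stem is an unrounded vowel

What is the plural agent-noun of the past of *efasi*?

efasiiosoop

*efasi*: final sound = /i/, a vowel → -i → *efasii*.
Since the final sound of the past-tense form *efasii* is /i/ (a vowel), it takes -oso, giving *efasiioso*.
The last vowel of the agentive form *efasiioso* is /o/, which is a rounded vowel, so the plural suffix is -op, giving *efasiiosoop*.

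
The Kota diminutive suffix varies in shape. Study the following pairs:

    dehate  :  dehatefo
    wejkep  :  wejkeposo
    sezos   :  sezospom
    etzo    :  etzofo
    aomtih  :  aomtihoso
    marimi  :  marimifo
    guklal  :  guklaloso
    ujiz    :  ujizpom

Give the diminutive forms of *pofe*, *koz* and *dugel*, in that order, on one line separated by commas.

Looking at the final sound of each stem: -pom when the stem ends in a sibilant (*sezos*, *ujiz*); -oso when the stem ends in a non-sibilant consonant (*wejkep*, *aomtih*, *guklal*); -fo when the stem ends in a vowel (*dehate*, *etzo*, *marimi*).
*pofe*: final sound = /e/, a vowel → -fo → *pofefo*.
*koz*: final sound = /z/, a sibilant → -pom → *kozpom*.
*dugel* — final sound /l/ (a non-sibilant consonant) → -oso → *dugeloso*.

pofefo, kozpom, dugeloso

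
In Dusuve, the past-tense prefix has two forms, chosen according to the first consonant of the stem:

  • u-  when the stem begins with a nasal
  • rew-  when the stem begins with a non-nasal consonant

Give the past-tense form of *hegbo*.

rewhegbo

*hegbo* — first consonant /h/ (non-nasal) → rew- → *rewhegbo*.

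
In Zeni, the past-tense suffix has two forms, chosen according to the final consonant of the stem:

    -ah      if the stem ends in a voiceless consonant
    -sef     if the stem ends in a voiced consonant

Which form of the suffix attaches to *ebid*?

-sef

Since the final consonant of *ebid* is /d/ (voiced), it takes -sef.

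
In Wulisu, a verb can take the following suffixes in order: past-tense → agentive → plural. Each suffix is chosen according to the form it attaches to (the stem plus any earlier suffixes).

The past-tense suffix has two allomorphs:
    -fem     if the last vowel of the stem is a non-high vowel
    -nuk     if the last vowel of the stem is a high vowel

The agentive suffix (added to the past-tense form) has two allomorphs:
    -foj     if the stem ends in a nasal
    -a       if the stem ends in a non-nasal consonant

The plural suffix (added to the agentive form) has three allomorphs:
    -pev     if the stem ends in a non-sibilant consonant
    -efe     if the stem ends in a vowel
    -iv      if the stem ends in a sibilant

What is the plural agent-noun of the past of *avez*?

avezfemfojpev

*avez*: last vowel = /e/, a non-high vowel → -fem → *avezfem*.
The final consonant of the past-tense form *avezfem* is /m/, which is a nasal, so the agentive suffix is -foj, giving *avezfemfoj*.
The agentive form *avezfemfoj* — final sound /j/ (a non-sibilant consonant) → -pev → *avezfemfojpev*.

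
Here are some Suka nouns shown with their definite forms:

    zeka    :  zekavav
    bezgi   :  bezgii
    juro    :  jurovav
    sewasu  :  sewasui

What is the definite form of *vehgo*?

Looking at the last vowel of each stem: -i when the last vowel of the stem is a high vowel (*bezgi*, *sewasu*); -vav when the last vowel of the stem is a non-high vowel (*zeka*, *juro*).
*vehgo*: last vowel = /o/, a non-high vowel → -vav → *vehgovav*.

vehgovav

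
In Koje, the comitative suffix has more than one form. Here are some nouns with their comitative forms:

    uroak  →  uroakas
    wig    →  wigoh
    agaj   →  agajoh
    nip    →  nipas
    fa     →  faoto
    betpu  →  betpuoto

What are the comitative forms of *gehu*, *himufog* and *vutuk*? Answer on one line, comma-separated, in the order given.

Looking at the final sound of each stem: -as when the stem ends in a voiceless consonant (*uroak*, *nip*); -oh when the stem ends in a voiced consonant (*wig*, *agaj*); -oto when the stem ends in a vowel (*fa*, *betpu*).
*gehu* — final sound /u/ (a vowel) → -oto → *gehuoto*.
*himufog*: final sound = /g/, a voiced consonant → -oh → *himufogoh*.
Since the final sound of *vutuk* is /k/ (a voiceless consonant), it takes -as, giving *vutukas*.

gehuoto, himufogoh, vutukas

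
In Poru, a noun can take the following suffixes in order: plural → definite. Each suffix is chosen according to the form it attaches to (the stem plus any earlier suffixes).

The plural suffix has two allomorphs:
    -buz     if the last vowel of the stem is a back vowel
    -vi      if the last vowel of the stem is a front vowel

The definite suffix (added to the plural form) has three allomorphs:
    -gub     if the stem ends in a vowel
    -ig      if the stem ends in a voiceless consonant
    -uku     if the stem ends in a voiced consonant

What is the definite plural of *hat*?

hatbuzuku

*hat*: last vowel = /a/, a back vowel → -buz → *hatbuz*.
Since the final sound of the plural form *hatbuz* is /z/ (a voiced consonant), it takes -uku, giving *hatbuzuku*.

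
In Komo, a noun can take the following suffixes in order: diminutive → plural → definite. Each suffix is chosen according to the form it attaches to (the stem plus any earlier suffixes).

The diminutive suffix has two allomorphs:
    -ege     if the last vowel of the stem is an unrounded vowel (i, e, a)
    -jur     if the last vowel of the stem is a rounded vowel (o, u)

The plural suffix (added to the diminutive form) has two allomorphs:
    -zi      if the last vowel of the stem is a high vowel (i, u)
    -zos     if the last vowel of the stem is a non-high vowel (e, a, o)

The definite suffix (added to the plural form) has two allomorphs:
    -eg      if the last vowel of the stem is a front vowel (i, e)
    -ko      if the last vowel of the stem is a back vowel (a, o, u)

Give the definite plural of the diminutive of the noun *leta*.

letaegezosko

*leta* — last vowel /a/ (an unrounded vowel) → -ege → *letaege*.
The diminutive form *letaege*: last vowel = /e/, a non-high vowel → -zos → *letaegezos*.
The plural form *letaegezos*: last vowel = /o/, a back vowel → -ko → *letaegezosko*.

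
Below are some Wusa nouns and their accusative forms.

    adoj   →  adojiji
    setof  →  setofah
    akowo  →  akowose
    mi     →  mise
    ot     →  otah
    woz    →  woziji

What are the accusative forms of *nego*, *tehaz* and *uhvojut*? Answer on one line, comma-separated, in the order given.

negose, tehaziji, uhvojutah

The pattern is voicing of the final sound: -ah when the stem ends in a voiceless consonant (*setof*, *ot*); -iji when the stem ends in a voiced consonant (*adoj*, *woz*); -se when the stem ends in a vowel (*akowo*, *mi*).
The final sound of *nego* is /o/, which is a vowel, so the suffix is -se, giving *negose*.
The final sound of *tehaz* is /z/, which is a voiced consonant, so the suffix is -iji, giving *tehaziji*.
Since the final sound of *uhvojut* is /t/ (a voiceless consonant), it takes -ah, giving *uhvojutah*.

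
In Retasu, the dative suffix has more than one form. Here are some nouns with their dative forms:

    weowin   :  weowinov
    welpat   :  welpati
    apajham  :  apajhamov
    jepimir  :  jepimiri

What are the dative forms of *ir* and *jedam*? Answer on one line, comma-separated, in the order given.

iri, jedamov

The suffix is conditioned by the final consonant: -ov when the stem ends in a nasal (*weowin*, *apajham*); -i when the stem ends in a non-nasal consonant (*welpat*, *jepimir*).
*ir*: final consonant = /r/, non-nasal → -i → *iri*.
The final consonant of *jedam* is /m/, which is a nasal, so the suffix is -ov, giving *jedamov*.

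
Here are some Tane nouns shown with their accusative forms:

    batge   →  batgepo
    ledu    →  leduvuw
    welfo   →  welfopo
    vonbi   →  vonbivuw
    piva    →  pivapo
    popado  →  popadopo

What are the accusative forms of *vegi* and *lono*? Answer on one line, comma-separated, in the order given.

vegivuw, lonopo

The pattern is height harmony: -vuw when the last vowel of the stem is a high vowel (*ledu*, *vonbi*); -po when the last vowel of the stem is a non-high vowel (*batge*, *welfo*, *piva*, *popado*).
*vegi* — last vowel /i/ (a high vowel) → -vuw → *vegivuw*.
*lono*: last vowel = /o/, a non-high vowel → -po → *lonopo*.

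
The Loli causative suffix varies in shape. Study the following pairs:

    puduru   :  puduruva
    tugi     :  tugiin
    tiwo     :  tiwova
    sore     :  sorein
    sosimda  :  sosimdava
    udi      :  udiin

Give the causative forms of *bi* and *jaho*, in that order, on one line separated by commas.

biin, jahova

The suffix is conditioned by the last vowel: -in when the last vowel of the stem is a front vowel (*tugi*, *sore*, *udi*); -va when the last vowel of the stem is a back vowel (*puduru*, *tiwo*, *sosimda*).
The last vowel of *bi* is /i/, which is a front vowel, so the suffix is -in, giving *biin*.
Since the last vowel of *jaho* is /o/ (a back vowel), it takes -va, giving *jahova*.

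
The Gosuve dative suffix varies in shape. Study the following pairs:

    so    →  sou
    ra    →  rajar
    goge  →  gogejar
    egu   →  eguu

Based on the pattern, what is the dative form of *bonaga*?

bonagajar

Looking at the last vowel of each stem: -u when the last vowel of the stem is a rounded vowel (*so*, *egu*); -jar when the last vowel of the stem is an unrounded vowel (*ra*, *goge*).
*bonaga* — last vowel /a/ (an unrounded vowel) → -jar → *bonagajar*.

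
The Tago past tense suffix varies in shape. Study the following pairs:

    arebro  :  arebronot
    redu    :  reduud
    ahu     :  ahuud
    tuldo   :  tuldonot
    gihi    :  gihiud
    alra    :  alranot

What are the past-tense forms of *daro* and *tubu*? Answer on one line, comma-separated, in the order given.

The pattern is height harmony: -ud when the last vowel of the stem is a high vowel (*redu*, *ahu*, *gihi*); -not when the last vowel of the stem is a non-high vowel (*arebro*, *tuldo*, *alra*).
*daro* — last vowel /o/ (a non-high vowel) → -not → *daronot*.
*tubu*: last vowel = /u/, a high vowel → -ud → *tubuud*.

daronot, tubuud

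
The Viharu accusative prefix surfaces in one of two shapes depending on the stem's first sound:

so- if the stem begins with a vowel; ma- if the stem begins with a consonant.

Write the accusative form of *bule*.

*bule* — first sound /b/ (a consonant) → ma- → *mabule*.

mabule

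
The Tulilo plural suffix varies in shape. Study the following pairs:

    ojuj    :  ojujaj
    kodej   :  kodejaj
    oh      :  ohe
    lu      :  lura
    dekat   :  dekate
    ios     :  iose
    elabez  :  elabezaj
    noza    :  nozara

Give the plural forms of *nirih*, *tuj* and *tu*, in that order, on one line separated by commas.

The alternation tracks the final sound of the stem — -e when the stem ends in a voiceless consonant (*oh*, *dekat*, *ios*); -aj when the stem ends in a voiced consonant (*ojuj*, *kodej*, *elabez*); -ra when the stem ends in a vowel (*lu*, *noza*).
Since the final sound of *nirih* is /h/ (a voiceless consonant), it takes -e, giving *nirihe*.
*tuj* — final sound /j/ (a voiced consonant) → -aj → *tujaj*.
*tu* — final sound /u/ (a vowel) → -ra → *tura*.

nirihe, tujaj, tura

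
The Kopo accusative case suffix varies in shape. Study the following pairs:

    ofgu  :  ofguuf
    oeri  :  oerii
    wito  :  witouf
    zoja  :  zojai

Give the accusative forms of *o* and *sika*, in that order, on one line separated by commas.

The suffix is conditioned by the last vowel: -uf when the last vowel of the stem is a rounded vowel (*ofgu*, *wito*); -i when the last vowel of the stem is an unrounded vowel (*oeri*, *zoja*).
*o* — last vowel /o/ (a rounded vowel) → -uf → *ouf*.
Since the last vowel of *sika* is /a/ (an unrounded vowel), it takes -i, giving *sikai*.

ouf, sikai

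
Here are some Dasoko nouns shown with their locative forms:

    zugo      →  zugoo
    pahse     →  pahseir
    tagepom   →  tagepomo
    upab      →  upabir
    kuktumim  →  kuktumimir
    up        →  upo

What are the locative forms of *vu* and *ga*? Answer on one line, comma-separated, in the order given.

vuo, gair

The alternation tracks the last vowel of the stem — -o when the last vowel of the stem is a rounded vowel (*zugo*, *tagepom*, *up*); -ir when the last vowel of the stem is an unrounded vowel (*pahse*, *upab*, *kuktumim*).
Since the last vowel of *vu* is /u/ (a rounded vowel), it takes -o, giving *vuo*.
*ga* — last vowel /a/ (an unrounded vowel) → -ir → *gair*.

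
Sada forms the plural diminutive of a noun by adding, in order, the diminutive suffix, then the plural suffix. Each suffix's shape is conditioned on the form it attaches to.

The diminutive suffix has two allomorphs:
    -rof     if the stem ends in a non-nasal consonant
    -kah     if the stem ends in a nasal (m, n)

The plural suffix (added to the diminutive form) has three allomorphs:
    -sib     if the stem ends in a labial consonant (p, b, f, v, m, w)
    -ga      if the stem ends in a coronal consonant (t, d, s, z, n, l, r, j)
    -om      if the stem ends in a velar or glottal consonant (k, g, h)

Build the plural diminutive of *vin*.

The final consonant of *vin* is /n/, which is a nasal, so the diminutive suffix is -kah, giving *vinkah*.
The diminutive form *vinkah*: final consonant = /h/, velar/glottal → -om → *vinkahom*.

vinkahom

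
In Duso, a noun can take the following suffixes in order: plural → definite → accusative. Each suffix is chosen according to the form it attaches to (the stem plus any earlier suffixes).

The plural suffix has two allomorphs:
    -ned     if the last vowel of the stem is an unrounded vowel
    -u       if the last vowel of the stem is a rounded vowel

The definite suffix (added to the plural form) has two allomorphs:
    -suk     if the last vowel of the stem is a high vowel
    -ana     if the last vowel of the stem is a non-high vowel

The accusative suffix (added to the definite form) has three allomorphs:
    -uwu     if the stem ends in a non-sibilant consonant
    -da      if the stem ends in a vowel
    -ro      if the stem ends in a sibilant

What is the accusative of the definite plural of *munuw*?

Since the last vowel of *munuw* is /u/ (a rounded vowel), it takes -u, giving *munuwu*.
Since the last vowel of the plural form *munuwu* is /u/ (a high vowel), it takes -suk, giving *munuwusuk*.
The definite form *munuwusuk*: final sound = /k/, a non-sibilant consonant → -uwu → *munuwusukuwu*.

munuwusukuwu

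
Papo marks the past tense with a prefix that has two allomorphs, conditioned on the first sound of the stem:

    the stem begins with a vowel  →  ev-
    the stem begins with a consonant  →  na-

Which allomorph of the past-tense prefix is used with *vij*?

na-

The first sound of *vij* is /v/, which is a consonant, so the prefix is na-.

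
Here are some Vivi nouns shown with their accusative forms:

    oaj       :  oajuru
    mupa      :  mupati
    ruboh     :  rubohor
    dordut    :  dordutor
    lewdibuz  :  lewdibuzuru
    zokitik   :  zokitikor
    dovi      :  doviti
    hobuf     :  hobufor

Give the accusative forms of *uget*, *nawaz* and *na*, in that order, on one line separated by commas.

ugetor, nawazuru, nati

The suffix is conditioned by the final sound: -or when the stem ends in a voiceless consonant (*ruboh*, *dordut*, *zokitik*, *hobuf*); -uru when the stem ends in a voiced consonant (*oaj*, *lewdibuz*); -ti when the stem ends in a vowel (*mupa*, *dovi*).
Since the final sound of *uget* is /t/ (a voiceless consonant), it takes -or, giving *ugetor*.
*nawaz*: final sound = /z/, a voiced consonant → -uru → *nawazuru*.
*na* — final sound /a/ (a vowel) → -ti → *nati*.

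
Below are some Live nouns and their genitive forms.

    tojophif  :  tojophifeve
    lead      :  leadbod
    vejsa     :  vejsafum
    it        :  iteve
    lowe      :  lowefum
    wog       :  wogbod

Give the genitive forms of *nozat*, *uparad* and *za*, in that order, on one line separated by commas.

nozateve, uparadbod, zafum

The alternation tracks the final sound of the stem — -eve when the stem ends in a voiceless consonant (*tojophif*, *it*); -bod when the stem ends in a voiced consonant (*lead*, *wog*); -fum when the stem ends in a vowel (*vejsa*, *lowe*).
*nozat* — final sound /t/ (a voiceless consonant) → -eve → *nozateve*.
Since the final sound of *uparad* is /d/ (a voiced consonant), it takes -bod, giving *uparadbod*.
*za*: final sound = /a/, a vowel → -fum → *zafum*.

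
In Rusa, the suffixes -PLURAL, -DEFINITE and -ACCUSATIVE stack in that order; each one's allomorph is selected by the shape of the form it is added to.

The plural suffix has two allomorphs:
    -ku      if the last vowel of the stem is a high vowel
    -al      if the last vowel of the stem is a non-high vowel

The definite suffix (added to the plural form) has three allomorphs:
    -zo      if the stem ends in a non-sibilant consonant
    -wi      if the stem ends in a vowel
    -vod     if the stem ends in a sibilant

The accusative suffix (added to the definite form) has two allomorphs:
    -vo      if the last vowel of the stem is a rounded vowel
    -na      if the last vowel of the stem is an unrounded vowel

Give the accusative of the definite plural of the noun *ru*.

*ru*: last vowel = /u/, a high vowel → -ku → *ruku*.
The final sound of the plural form *ruku* is /u/, which is a vowel, so the definite suffix is -wi, giving *rukuwi*.
The definite form *rukuwi* — last vowel /i/ (an unrounded vowel) → -na → *rukuwina*.

rukuwina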